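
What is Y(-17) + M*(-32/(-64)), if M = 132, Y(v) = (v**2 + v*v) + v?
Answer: 627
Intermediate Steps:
Y(v) = v + 2*v**2 (Y(v) = (v**2 + v**2) + v = 2*v**2 + v = v + 2*v**2)
Y(-17) + M*(-32/(-64)) = -17*(1 + 2*(-17)) + 132*(-32/(-64)) = -17*(1 - 34) + 132*(-32*(-1/64)) = -17*(-33) + 132*(1/2) = 561 + 66 = 627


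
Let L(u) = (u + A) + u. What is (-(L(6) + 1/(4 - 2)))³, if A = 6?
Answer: -50653/8 ≈ -6331.6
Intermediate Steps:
L(u) = 6 + 2*u (L(u) = (u + 6) + u = (6 + u) + u = 6 + 2*u)
(-(L(6) + 1/(4 - 2)))³ = (-((6 + 2*6) + 1/(4 - 2)))³ = (-((6 + 12) + 1/2))³ = (-(18 + ½))³ = (-1*37/2)³ = (-37/2)³ = -50653/8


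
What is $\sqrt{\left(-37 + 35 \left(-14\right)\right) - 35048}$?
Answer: $5 i \sqrt{1423} \approx 188.61 i$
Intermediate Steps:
$\sqrt{\left(-37 + 35 \left(-14\right)\right) - 35048} = \sqrt{\left(-37 - 490\right) - 35048} = \sqrt{-527 - 35048} = \sqrt{-35575} = 5 i \sqrt{1423}$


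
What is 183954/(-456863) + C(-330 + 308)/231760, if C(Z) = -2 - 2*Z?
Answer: -21306995397/52941284440 ≈ -0.40246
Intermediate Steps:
C(Z) = -2 - 2*Z
183954/(-456863) + C(-330 + 308)/231760 = 183954/(-456863) + (-2 - 2*(-330 + 308))/231760 = 183954*(-1/456863) + (-2 - 2*(-22))*(1/231760) = -183954/456863 + (-2 + 44)*(1/231760) = -183954/456863 + 42*(1/231760) = -183954/456863 + 21/115880 = -21306995397/52941284440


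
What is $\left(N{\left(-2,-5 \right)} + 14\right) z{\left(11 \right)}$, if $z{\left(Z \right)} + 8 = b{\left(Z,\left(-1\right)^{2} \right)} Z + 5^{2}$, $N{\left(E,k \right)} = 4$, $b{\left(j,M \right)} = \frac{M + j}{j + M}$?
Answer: $504$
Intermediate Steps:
$b{\left(j,M \right)} = 1$ ($b{\left(j,M \right)} = \frac{M + j}{M + j} = 1$)
$z{\left(Z \right)} = 17 + Z$ ($z{\left(Z \right)} = -8 + \left(1 Z + 5^{2}\right) = -8 + \left(Z + 25\right) = -8 + \left(25 + Z\right) = 17 + Z$)
$\left(N{\left(-2,-5 \right)} + 14\right) z{\left(11 \right)} = \left(4 + 14\right) \left(17 + 11\right) = 18 \cdot 28 = 504$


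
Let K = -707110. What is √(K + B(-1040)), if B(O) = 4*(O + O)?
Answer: I*√715430 ≈ 845.83*I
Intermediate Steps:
B(O) = 8*O (B(O) = 4*(2*O) = 8*O)
√(K + B(-1040)) = √(-707110 + 8*(-1040)) = √(-707110 - 8320) = √(-715430) = I*√715430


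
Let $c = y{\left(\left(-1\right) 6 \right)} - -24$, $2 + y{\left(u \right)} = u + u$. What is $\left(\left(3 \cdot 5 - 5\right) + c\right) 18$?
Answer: $360$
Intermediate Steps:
$y{\left(u \right)} = -2 + 2 u$ ($y{\left(u \right)} = -2 + \left(u + u\right) = -2 + 2 u$)
$c = 10$ ($c = \left(-2 + 2 \left(\left(-1\right) 6\right)\right) - -24 = \left(-2 + 2 \left(-6\right)\right) + 24 = \left(-2 - 12\right) + 24 = -14 + 24 = 10$)
$\left(\left(3 \cdot 5 - 5\right) + c\right) 18 = \left(\left(3 \cdot 5 - 5\right) + 10\right) 18 = \left(\left(15 - 5\right) + 10\right) 18 = \left(10 + 10\right) 18 = 20 \cdot 18 = 360$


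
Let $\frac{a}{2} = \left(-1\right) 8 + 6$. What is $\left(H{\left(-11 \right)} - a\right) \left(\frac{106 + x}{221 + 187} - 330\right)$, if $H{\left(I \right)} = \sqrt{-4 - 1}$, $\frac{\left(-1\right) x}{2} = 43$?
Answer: $- \frac{67310}{51} - \frac{33655 i \sqrt{5}}{102} \approx -1319.8 - 737.79 i$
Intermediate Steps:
$x = -86$ ($x = \left(-2\right) 43 = -86$)
$H{\left(I \right)} = i \sqrt{5}$ ($H{\left(I \right)} = \sqrt{-5} = i \sqrt{5}$)
$a = -4$ ($a = 2 \left(\left(-1\right) 8 + 6\right) = 2 \left(-8 + 6\right) = 2 \left(-2\right) = -4$)
$\left(H{\left(-11 \right)} - a\right) \left(\frac{106 + x}{221 + 187} - 330\right) = \left(i \sqrt{5} - -4\right) \left(\frac{106 - 86}{221 + 187} - 330\right) = \left(i \sqrt{5} + 4\right) \left(\frac{20}{408} - 330\right) = \left(4 + i \sqrt{5}\right) \left(20 \cdot \frac{1}{408} - 330\right) = \left(4 + i \sqrt{5}\right) \left(\frac{5}{102} - 330\right) = \left(4 + i \sqrt{5}\right) \left(- \frac{33655}{102}\right) = - \frac{67310}{51} - \frac{33655 i \sqrt{5}}{102}$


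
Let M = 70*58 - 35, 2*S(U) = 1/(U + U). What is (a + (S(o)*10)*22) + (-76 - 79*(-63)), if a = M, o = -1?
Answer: 8871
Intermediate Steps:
S(U) = 1/(4*U) (S(U) = 1/(2*(U + U)) = 1/(2*((2*U))) = (1/(2*U))/2 = 1/(4*U))
M = 4025 (M = 4060 - 35 = 4025)
a = 4025
(a + (S(o)*10)*22) + (-76 - 79*(-63)) = (4025 + (((1/4)/(-1))*10)*22) + (-76 - 79*(-63)) = (4025 + (((1/4)*(-1))*10)*22) + (-76 + 4977) = (4025 - 1/4*10*22) + 4901 = (4025 - 5/2*22) + 4901 = (4025 - 55) + 4901 = 3970 + 4901 = 8871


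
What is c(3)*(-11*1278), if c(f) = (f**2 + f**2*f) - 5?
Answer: -435798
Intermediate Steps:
c(f) = -5 + f**2 + f**3 (c(f) = (f**2 + f**3) - 5 = -5 + f**2 + f**3)
c(3)*(-11*1278) = (-5 + 3**2 + 3**3)*(-11*1278) = (-5 + 9 + 27)*(-14058) = 31*(-14058) = -435798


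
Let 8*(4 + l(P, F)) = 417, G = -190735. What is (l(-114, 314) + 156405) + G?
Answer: -274255/8 ≈ -34282.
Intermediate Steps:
l(P, F) = 385/8 (l(P, F) = -4 + (⅛)*417 = -4 + 417/8 = 385/8)
(l(-114, 314) + 156405) + G = (385/8 + 156405) - 190735 = 1251625/8 - 190735 = -274255/8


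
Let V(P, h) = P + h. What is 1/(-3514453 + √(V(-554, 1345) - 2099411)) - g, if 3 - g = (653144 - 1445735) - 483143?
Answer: -15757115003010519426/12351381987829 - 6*I*√58295/12351381987829 ≈ -1.2757e+6 - 1.1729e-10*I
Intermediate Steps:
g = 1275737 (g = 3 - ((653144 - 1445735) - 483143) = 3 - (-792591 - 483143) = 3 - 1*(-1275734) = 3 + 1275734 = 1275737)
1/(-3514453 + √(V(-554, 1345) - 2099411)) - g = 1/(-3514453 + √((-554 + 1345) - 2099411)) - 1*1275737 = 1/(-3514453 + √(791 - 2099411)) - 1275737 = 1/(-3514453 + √(-2098620)) - 1275737 = 1/(-3514453 + 6*I*√58295) - 1275737 = -1275737 + 1/(-3514453 + 6*I*√58295)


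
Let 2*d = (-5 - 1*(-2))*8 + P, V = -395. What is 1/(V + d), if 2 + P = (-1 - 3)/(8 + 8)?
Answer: -8/3265 ≈ -0.0024502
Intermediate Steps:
P = -9/4 (P = -2 + (-1 - 3)/(8 + 8) = -2 - 4/16 = -2 - 4*1/16 = -2 - ¼ = -9/4 ≈ -2.2500)
d = -105/8 (d = ((-5 - 1*(-2))*8 - 9/4)/2 = ((-5 + 2)*8 - 9/4)/2 = (-3*8 - 9/4)/2 = (-24 - 9/4)/2 = (½)*(-105/4) = -105/8 ≈ -13.125)
1/(V + d) = 1/(-395 - 105/8) = 1/(-3265/8) = -8/3265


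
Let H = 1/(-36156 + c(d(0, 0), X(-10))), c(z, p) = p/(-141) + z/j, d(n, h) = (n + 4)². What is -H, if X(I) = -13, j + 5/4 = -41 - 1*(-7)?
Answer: 47/1699349 ≈ 2.7658e-5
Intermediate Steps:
j = -141/4 (j = -5/4 + (-41 - 1*(-7)) = -5/4 + (-41 + 7) = -5/4 - 34 = -141/4 ≈ -35.250)
d(n, h) = (4 + n)²
c(z, p) = -4*z/141 - p/141 (c(z, p) = p/(-141) + z/(-141/4) = p*(-1/141) + z*(-4/141) = -p/141 - 4*z/141 = -4*z/141 - p/141)
H = -47/1699349 (H = 1/(-36156 + (-4*(4 + 0)²/141 - 1/141*(-13))) = 1/(-36156 + (-4/141*4² + 13/141)) = 1/(-36156 + (-4/141*16 + 13/141)) = 1/(-36156 + (-64/141 + 13/141)) = 1/(-36156 - 17/47) = 1/(-1699349/47) = -47/1699349 ≈ -2.7658e-5)
-H = -1*(-47/1699349) = 47/1699349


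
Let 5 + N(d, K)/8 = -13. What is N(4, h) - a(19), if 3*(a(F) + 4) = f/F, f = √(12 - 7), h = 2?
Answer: -140 - √5/57 ≈ -140.04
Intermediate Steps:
N(d, K) = -144 (N(d, K) = -40 + 8*(-13) = -40 - 104 = -144)
f = √5 ≈ 2.2361
a(F) = -4 + √5/(3*F) (a(F) = -4 + (√5/F)/3 = -4 + √5/(3*F))
N(4, h) - a(19) = -144 - (-4 + (⅓)*√5/19) = -144 - (-4 + (⅓)*√5*(1/19)) = -144 - (-4 + √5/57) = -144 + (4 - √5/57) = -140 - √5/57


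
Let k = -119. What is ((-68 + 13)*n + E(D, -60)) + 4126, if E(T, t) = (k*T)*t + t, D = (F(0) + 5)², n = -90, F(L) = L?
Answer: 187516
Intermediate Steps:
D = 25 (D = (0 + 5)² = 5² = 25)
E(T, t) = t - 119*T*t (E(T, t) = (-119*T)*t + t = -119*T*t + t = t - 119*T*t)
((-68 + 13)*n + E(D, -60)) + 4126 = ((-68 + 13)*(-90) - 60*(1 - 119*25)) + 4126 = (-55*(-90) - 60*(1 - 2975)) + 4126 = (4950 - 60*(-2974)) + 4126 = (4950 + 178440) + 4126 = 183390 + 4126 = 187516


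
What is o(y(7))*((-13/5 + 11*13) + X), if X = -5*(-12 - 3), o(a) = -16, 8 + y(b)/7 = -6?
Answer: -17232/5 ≈ -3446.4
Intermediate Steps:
y(b) = -98 (y(b) = -56 + 7*(-6) = -56 - 42 = -98)
X = 75 (X = -5*(-15) = 75)
o(y(7))*((-13/5 + 11*13) + X) = -16*((-13/5 + 11*13) + 75) = -16*((-13*⅕ + 143) + 75) = -16*((-13/5 + 143) + 75) = -16*(702/5 + 75) = -16*1077/5 = -17232/5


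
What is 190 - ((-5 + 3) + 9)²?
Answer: 141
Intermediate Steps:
190 - ((-5 + 3) + 9)² = 190 - (-2 + 9)² = 190 - 1*7² = 190 - 1*49 = 190 - 49 = 141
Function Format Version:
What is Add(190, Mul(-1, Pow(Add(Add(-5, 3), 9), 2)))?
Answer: 141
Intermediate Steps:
Add(190, Mul(-1, Pow(Add(Add(-5, 3), 9), 2))) = Add(190, Mul(-1, Pow(Add(-2, 9), 2))) = Add(190, Mul(-1, Pow(7, 2))) = Add(190, Mul(-1, 49)) = Add(190, -49) = 141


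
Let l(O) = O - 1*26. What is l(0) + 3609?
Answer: 3583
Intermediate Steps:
l(O) = -26 + O (l(O) = O - 26 = -26 + O)
l(0) + 3609 = (-26 + 0) + 3609 = -26 + 3609 = 3583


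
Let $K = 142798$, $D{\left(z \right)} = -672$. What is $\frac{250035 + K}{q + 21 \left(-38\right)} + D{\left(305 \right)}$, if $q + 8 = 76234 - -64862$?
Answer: $- \frac{93882047}{140290} \approx -669.2$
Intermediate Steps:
$q = 141088$ ($q = -8 + \left(76234 - -64862\right) = -8 + \left(76234 + 64862\right) = -8 + 141096 = 141088$)
$\frac{250035 + K}{q + 21 \left(-38\right)} + D{\left(305 \right)} = \frac{250035 + 142798}{141088 + 21 \left(-38\right)} - 672 = \frac{392833}{141088 - 798} - 672 = \frac{392833}{140290} - 672 = - \frac{93882047}{140290}$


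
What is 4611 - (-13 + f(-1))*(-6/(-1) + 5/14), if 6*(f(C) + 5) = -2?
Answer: 198557/42 ≈ 4727.5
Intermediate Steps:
f(C) = -16/3 (f(C) = -5 + (⅙)*(-2) = -5 - ⅓ = -16/3)
4611 - (-13 + f(-1))*(-6/(-1) + 5/14) = 4611 - (-13 - 16/3)*(-6/(-1) + 5/14) = 4611 - (-55)*(-6*(-1) + 5*(1/14))/3 = 4611 - (-55)*(6 + 5/14)/3 = 4611 - (-55)*89/(3*14) = 4611 - 1*(-4895/42) = 4611 + 4895/42 = 198557/42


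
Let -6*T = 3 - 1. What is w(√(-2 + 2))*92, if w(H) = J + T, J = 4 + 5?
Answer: 2392/3 ≈ 797.33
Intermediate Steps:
J = 9
T = -⅓ (T = -(3 - 1)/6 = -⅙*2 = -⅓ ≈ -0.33333)
w(H) = 26/3 (w(H) = 9 - ⅓ = 26/3)
w(√(-2 + 2))*92 = (26/3)*92 = 2392/3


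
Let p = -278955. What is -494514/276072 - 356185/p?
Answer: -1320481585/2567055492 ≈ -0.51440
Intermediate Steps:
-494514/276072 - 356185/p = -494514/276072 - 356185/(-278955) = -494514*1/276072 - 356185*(-1/278955) = -82419/46012 + 71237/55791 = -1320481585/2567055492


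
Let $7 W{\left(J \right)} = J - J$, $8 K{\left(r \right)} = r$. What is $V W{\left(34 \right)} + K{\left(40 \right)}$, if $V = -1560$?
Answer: $5$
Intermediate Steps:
$K{\left(r \right)} = \frac{r}{8}$
$W{\left(J \right)} = 0$ ($W{\left(J \right)} = \frac{J - J}{7} = \frac{1}{7} \cdot 0 = 0$)
$V W{\left(34 \right)} + K{\left(40 \right)} = \left(-1560\right) 0 + \frac{1}{8} \cdot 40 = 0 + 5 = 5$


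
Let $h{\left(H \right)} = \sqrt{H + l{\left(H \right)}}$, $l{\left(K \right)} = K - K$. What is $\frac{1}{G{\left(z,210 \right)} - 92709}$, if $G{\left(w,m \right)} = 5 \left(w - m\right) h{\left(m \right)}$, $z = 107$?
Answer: $- \frac{30903}{2846420477} + \frac{515 \sqrt{210}}{8539261431} \approx -9.9828 \cdot 10^{-6}$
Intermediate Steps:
$l{\left(K \right)} = 0$
$h{\left(H \right)} = \sqrt{H}$ ($h{\left(H \right)} = \sqrt{H + 0} = \sqrt{H}$)
$G{\left(w,m \right)} = \sqrt{m} \left(- 5 m + 5 w\right)$ ($G{\left(w,m \right)} = 5 \left(w - m\right) \sqrt{m} = \left(- 5 m + 5 w\right) \sqrt{m} = \sqrt{m} \left(- 5 m + 5 w\right)$)
$\frac{1}{G{\left(z,210 \right)} - 92709} = \frac{1}{5 \sqrt{210} \left(107 - 210\right) - 92709} = \frac{1}{5 \sqrt{210} \left(-103\right) - 92709} = \frac{1}{- 515 \sqrt{210} - 92709} = \frac{1}{-92709 - 515 \sqrt{210}}$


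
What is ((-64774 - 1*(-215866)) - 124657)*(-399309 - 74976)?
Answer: -12537723975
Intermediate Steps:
((-64774 - 1*(-215866)) - 124657)*(-399309 - 74976) = ((-64774 + 215866) - 124657)*(-474285) = (151092 - 124657)*(-474285) = 26435*(-474285) = -12537723975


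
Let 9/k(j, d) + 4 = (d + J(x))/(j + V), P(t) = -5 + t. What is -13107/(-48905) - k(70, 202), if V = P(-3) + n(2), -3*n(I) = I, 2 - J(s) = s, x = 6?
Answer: 41423937/3472255 ≈ 11.930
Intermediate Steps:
J(s) = 2 - s
n(I) = -I/3
V = -26/3 (V = (-5 - 3) - ⅓*2 = -8 - ⅔ = -26/3 ≈ -8.6667)
k(j, d) = 9/(-4 + (-4 + d)/(-26/3 + j)) (k(j, d) = 9/(-4 + (d + (2 - 1*6))/(j - 26/3)) = 9/(-4 + (d + (2 - 6))/(-26/3 + j)) = 9/(-4 + (d - 4)/(-26/3 + j)) = 9/(-4 + (-4 + d)/(-26/3 + j)))
-13107/(-48905) - k(70, 202) = -13107/(-48905) - 9*(-26 + 3*70)/(92 - 12*70 + 3*202) = -13107*(-1/48905) - 9*(-26 + 210)/(92 - 840 + 606) = 13107/48905 - 9*184/(-142) = 13107/48905 - 9*(-1)*184/142 = 13107/48905 - 1*(-828/71) = 13107/48905 + 828/71 = 41423937/3472255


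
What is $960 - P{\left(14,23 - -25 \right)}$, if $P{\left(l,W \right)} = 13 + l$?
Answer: $933$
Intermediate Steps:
$960 - P{\left(14,23 - -25 \right)} = 960 - \left(13 + 14\right) = 960 - 27 = 933$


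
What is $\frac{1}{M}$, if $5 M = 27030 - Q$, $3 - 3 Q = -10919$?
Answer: $\frac{15}{70168} \approx 0.00021377$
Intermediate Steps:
$Q = \frac{10922}{3}$ ($Q = 1 - - \frac{10919}{3} = 1 + \frac{10919}{3} = \frac{10922}{3} \approx 3640.7$)
$M = \frac{70168}{15}$ ($M = \frac{27030 - \frac{10922}{3}}{5} = \frac{1}{5} \cdot \frac{70168}{3} = \frac{70168}{15} \approx 4677.9$)
$\frac{1}{M} = \frac{1}{\frac{70168}{15}} = \frac{15}{70168}$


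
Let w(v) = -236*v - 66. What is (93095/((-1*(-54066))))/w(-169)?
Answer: 2165/50065116 ≈ 4.3244e-5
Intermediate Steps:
w(v) = -66 - 236*v
(93095/((-1*(-54066))))/w(-169) = (93095/((-1*(-54066))))/(-66 - 236*(-169)) = (93095/54066)/(-66 + 39884) = (93095*(1/54066))/39818 = (93095/54066)*(1/39818) = 2165/50065116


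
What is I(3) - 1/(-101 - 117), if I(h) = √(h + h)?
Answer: 1/218 + √6 ≈ 2.4541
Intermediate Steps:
I(h) = √2*√h (I(h) = √(2*h) = √2*√h)
I(3) - 1/(-101 - 117) = √2*√3 - 1/(-101 - 117) = √6 - 1/(-218) = √6 - 1*(-1/218) = √6 + 1/218 = 1/218 + √6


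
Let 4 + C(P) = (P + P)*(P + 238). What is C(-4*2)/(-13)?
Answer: 3684/13 ≈ 283.38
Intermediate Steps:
C(P) = -4 + 2*P*(238 + P) (C(P) = -4 + (P + P)*(P + 238) = -4 + (2*P)*(238 + P) = -4 + 2*P*(238 + P))
C(-4*2)/(-13) = (-4 + 2*(-4*2)² + 476*(-4*2))/(-13) = -(-4 + 2*(-8)² + 476*(-8))/13 = -(-4 + 2*64 - 3808)/13 = -(-4 + 128 - 3808)/13 = -1/13*(-3684) = 3684/13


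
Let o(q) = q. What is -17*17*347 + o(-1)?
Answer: -100284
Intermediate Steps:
-17*17*347 + o(-1) = -17*17*347 - 1 = -289*347 - 1 = -100283 - 1 = -100284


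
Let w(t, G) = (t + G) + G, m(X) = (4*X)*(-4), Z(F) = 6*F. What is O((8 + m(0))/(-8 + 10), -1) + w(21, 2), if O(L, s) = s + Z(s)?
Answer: 18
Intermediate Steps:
m(X) = -16*X
w(t, G) = t + 2*G (w(t, G) = (G + t) + G = t + 2*G)
O(L, s) = 7*s (O(L, s) = s + 6*s = 7*s)
O((8 + m(0))/(-8 + 10), -1) + w(21, 2) = 7*(-1) + (21 + 2*2) = -7 + (21 + 4) = -7 + 25 = 18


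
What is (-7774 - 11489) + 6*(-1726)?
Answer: -29619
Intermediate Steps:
(-7774 - 11489) + 6*(-1726) = -19263 - 10356 = -29619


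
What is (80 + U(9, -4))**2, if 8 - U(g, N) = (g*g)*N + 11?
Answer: 160801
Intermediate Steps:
U(g, N) = -3 - N*g**2 (U(g, N) = 8 - ((g*g)*N + 11) = 8 - (g**2*N + 11) = 8 - (N*g**2 + 11) = 8 - (11 + N*g**2) = 8 + (-11 - N*g**2) = -3 - N*g**2)
(80 + U(9, -4))**2 = (80 + (-3 - 1*(-4)*9**2))**2 = (80 + (-3 - 1*(-4)*81))**2 = (80 + (-3 + 324))**2 = (80 + 321)**2 = 401**2 = 160801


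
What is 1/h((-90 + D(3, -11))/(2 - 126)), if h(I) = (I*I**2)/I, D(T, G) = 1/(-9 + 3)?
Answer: 553536/292681 ≈ 1.8913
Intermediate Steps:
D(T, G) = -1/6 (D(T, G) = 1/(-6) = -1/6)
h(I) = I**2 (h(I) = I**3/I = I**2)
1/h((-90 + D(3, -11))/(2 - 126)) = 1/(((-90 - 1/6)/(2 - 126))**2) = 1/((-541/6/(-124))**2) = 1/((-541/6*(-1/124))**2) = 1/((541/744)**2) = 1/(292681/553536) = 553536/292681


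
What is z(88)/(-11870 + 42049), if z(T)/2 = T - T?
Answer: 0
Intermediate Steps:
z(T) = 0 (z(T) = 2*(T - T) = 2*0 = 0)
z(88)/(-11870 + 42049) = 0/(-11870 + 42049) = 0/30179 = 0*(1/30179) = 0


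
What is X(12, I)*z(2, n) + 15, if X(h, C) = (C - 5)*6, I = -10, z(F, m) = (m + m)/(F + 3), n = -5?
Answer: 195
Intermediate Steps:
z(F, m) = 2*m/(3 + F) (z(F, m) = (2*m)/(3 + F) = 2*m/(3 + F))
X(h, C) = -30 + 6*C (X(h, C) = (-5 + C)*6 = -30 + 6*C)
X(12, I)*z(2, n) + 15 = (-30 + 6*(-10))*(2*(-5)/(3 + 2)) + 15 = (-30 - 60)*(2*(-5)/5) + 15 = -180*(-5)/5 + 15 = -90*(-2) + 15 = 180 + 15 = 195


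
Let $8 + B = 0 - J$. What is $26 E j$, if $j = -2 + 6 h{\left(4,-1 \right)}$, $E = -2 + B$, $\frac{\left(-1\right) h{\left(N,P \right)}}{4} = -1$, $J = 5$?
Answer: $-8580$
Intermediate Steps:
$h{\left(N,P \right)} = 4$ ($h{\left(N,P \right)} = \left(-4\right) \left(-1\right) = 4$)
$B = -13$ ($B = -8 + \left(0 - 5\right) = -8 - 5 = -13$)
$E = -15$ ($E = -2 - 13 = -15$)
$j = 22$ ($j = -2 + 6 \cdot 4 = -2 + 24 = 22$)
$26 E j = 26 \left(-15\right) 22 = \left(-390\right) 22 = -8580$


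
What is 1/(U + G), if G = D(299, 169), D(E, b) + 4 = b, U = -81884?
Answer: -1/81719 ≈ -1.2237e-5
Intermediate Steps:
D(E, b) = -4 + b
G = 165 (G = -4 + 169 = 165)
1/(U + G) = 1/(-81884 + 165) = 1/(-81719) = -1/81719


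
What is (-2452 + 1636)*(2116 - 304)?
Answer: -1478592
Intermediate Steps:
(-2452 + 1636)*(2116 - 304) = -816*1812 = -1478592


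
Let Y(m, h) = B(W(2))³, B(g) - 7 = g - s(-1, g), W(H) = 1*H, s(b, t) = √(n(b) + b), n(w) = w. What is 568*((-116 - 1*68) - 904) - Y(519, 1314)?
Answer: -618659 + 241*I*√2 ≈ -6.1866e+5 + 340.83*I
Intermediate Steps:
s(b, t) = √2*√b (s(b, t) = √(b + b) = √(2*b) = √2*√b)
W(H) = H
B(g) = 7 + g - I*√2 (B(g) = 7 + (g - √2*√(-1)) = 7 + (g - √2*I) = 7 + (g - I*√2) = 7 + g - I*√2)
Y(m, h) = (9 - I*√2)³ (Y(m, h) = (7 + 2 - I*√2)³ = (9 - I*√2)³)
568*((-116 - 1*68) - 904) - Y(519, 1314) = 568*((-116 - 1*68) - 904) - (9 - I*√2)³ = 568*((-116 - 68) - 904) - (9 - I*√2)³ = 568*(-184 - 904) - (9 - I*√2)³ = 568*(-1088) - (9 - I*√2)³ = -617984 - (9 - I*√2)³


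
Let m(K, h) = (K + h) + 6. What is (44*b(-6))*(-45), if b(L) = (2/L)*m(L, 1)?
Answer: 660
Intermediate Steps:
m(K, h) = 6 + K + h
b(L) = 2*(7 + L)/L (b(L) = (2/L)*(6 + L + 1) = (2/L)*(7 + L) = 2*(7 + L)/L)
(44*b(-6))*(-45) = (44*(2 + 14/(-6)))*(-45) = (44*(2 + 14*(-⅙)))*(-45) = (44*(2 - 7/3))*(-45) = (44*(-⅓))*(-45) = -44/3*(-45) = 660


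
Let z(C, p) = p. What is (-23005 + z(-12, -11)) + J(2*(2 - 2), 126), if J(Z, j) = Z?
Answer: -23016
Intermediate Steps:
(-23005 + z(-12, -11)) + J(2*(2 - 2), 126) = (-23005 - 11) + 2*(2 - 2) = -23016 + 2*0 = -23016 + 0 = -23016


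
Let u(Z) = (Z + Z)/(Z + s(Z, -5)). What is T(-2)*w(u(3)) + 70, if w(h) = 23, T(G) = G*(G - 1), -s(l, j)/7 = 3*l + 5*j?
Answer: 208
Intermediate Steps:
s(l, j) = -35*j - 21*l (s(l, j) = -7*(3*l + 5*j) = -35*j - 21*l)
u(Z) = 2*Z/(175 - 20*Z) (u(Z) = (Z + Z)/(Z + (-35*(-5) - 21*Z)) = (2*Z)/(Z + (175 - 21*Z)) = (2*Z)/(175 - 20*Z) = 2*Z/(175 - 20*Z))
T(G) = G*(-1 + G)
T(-2)*w(u(3)) + 70 = -2*(-1 - 2)*23 + 70 = -2*(-3)*23 + 70 = 6*23 + 70 = 138 + 70 = 208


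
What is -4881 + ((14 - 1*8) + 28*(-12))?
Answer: -5211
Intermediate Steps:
-4881 + ((14 - 1*8) + 28*(-12)) = -4881 + ((14 - 8) - 336) = -4881 + (6 - 336) = -4881 - 330 = -5211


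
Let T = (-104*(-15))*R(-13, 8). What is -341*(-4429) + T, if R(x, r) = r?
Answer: 1522769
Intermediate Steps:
T = 12480 (T = -104*(-15)*8 = 1560*8 = 12480)
-341*(-4429) + T = -341*(-4429) + 12480 = 1510289 + 12480 = 1522769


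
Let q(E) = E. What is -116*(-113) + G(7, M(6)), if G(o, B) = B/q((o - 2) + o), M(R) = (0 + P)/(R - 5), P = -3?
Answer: 52431/4 ≈ 13108.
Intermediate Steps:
M(R) = -3/(-5 + R) (M(R) = (0 - 3)/(R - 5) = -3/(-5 + R))
G(o, B) = B/(-2 + 2*o) (G(o, B) = B/((o - 2) + o) = B/((-2 + o) + o) = B/(-2 + 2*o))
-116*(-113) + G(7, M(6)) = -116*(-113) + (-3/(-5 + 6))/(2*(-1 + 7)) = 13108 + (½)*(-3/1)/6 = 13108 + (½)*(-3*1)*(⅙) = 13108 + (½)*(-3)*(⅙) = 13108 - ¼ = 52431/4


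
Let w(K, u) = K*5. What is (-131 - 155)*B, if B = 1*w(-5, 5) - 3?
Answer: 8008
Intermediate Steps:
w(K, u) = 5*K
B = -28 (B = 1*(5*(-5)) - 3 = 1*(-25) - 3 = -25 - 3 = -28)
(-131 - 155)*B = (-131 - 155)*(-28) = -286*(-28) = 8008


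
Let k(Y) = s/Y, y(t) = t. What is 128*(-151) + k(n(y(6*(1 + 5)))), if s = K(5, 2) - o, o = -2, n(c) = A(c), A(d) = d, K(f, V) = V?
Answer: -173951/9 ≈ -19328.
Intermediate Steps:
n(c) = c
s = 4 (s = 2 - 1*(-2) = 2 + 2 = 4)
k(Y) = 4/Y
128*(-151) + k(n(y(6*(1 + 5)))) = 128*(-151) + 4/((6*(1 + 5))) = -19328 + 4/((6*6)) = -19328 + 4/36 = -19328 + 4*(1/36) = -19328 + ⅑ = -173951/9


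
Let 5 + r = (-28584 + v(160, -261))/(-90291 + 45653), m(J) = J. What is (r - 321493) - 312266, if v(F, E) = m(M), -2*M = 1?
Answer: -56579857695/89276 ≈ -6.3376e+5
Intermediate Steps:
M = -1/2 (M = -1/2*1 = -1/2 ≈ -0.50000)
v(F, E) = -1/2
r = -389211/89276 (r = -5 + (-28584 - 1/2)/(-90291 + 45653) = -5 - 57169/2/(-44638) = -5 - 57169/2*(-1/44638) = -5 + 57169/89276 = -389211/89276 ≈ -4.3596)
(r - 321493) - 312266 = (-389211/89276 - 321493) - 312266 = -28701998279/89276 - 312266 = -56579857695/89276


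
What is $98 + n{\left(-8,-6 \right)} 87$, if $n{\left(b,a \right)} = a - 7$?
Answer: $-1033$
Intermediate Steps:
$n{\left(b,a \right)} = -7 + a$ ($n{\left(b,a \right)} = a - 7 = -7 + a$)
$98 + n{\left(-8,-6 \right)} 87 = 98 + \left(-7 - 6\right) 87 = 98 - 1131 = -1033$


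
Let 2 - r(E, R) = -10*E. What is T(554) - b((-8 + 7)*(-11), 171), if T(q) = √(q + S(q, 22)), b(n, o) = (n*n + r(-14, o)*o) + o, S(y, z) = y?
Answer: 23306 + 2*√277 ≈ 23339.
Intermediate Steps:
r(E, R) = 2 + 10*E (r(E, R) = 2 - (-10)*E = 2 + 10*E)
b(n, o) = n² - 137*o (b(n, o) = (n*n + (2 + 10*(-14))*o) + o = (n² + (2 - 140)*o) + o = (n² - 138*o) + o = n² - 137*o)
T(q) = √2*√q (T(q) = √(q + q) = √(2*q) = √2*√q)
T(554) - b((-8 + 7)*(-11), 171) = √2*√554 - (((-8 + 7)*(-11))² - 137*171) = 2*√277 - ((-1*(-11))² - 23427) = 2*√277 - (11² - 23427) = 2*√277 - (121 - 23427) = 2*√277 - 1*(-23306) = 2*√277 + 23306 = 23306 + 2*√277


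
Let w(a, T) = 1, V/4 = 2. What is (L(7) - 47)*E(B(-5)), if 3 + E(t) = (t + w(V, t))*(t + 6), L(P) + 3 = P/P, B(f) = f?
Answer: 343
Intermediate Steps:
V = 8 (V = 4*2 = 8)
L(P) = -2 (L(P) = -3 + P/P = -3 + 1 = -2)
E(t) = -3 + (1 + t)*(6 + t) (E(t) = -3 + (t + 1)*(t + 6) = -3 + (1 + t)*(6 + t))
(L(7) - 47)*E(B(-5)) = (-2 - 47)*(3 + (-5)² + 7*(-5)) = -49*(3 + 25 - 35) = -49*(-7) = 343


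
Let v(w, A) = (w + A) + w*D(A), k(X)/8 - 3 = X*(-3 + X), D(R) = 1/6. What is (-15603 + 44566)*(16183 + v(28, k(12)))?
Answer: 1486120493/3 ≈ 4.9537e+8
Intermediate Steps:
D(R) = ⅙
k(X) = 24 + 8*X*(-3 + X) (k(X) = 24 + 8*(X*(-3 + X)) = 24 + 8*X*(-3 + X))
v(w, A) = A + 7*w/6 (v(w, A) = (w + A) + w*(⅙) = (A + w) + w/6 = A + 7*w/6)
(-15603 + 44566)*(16183 + v(28, k(12))) = (-15603 + 44566)*(16183 + ((24 - 24*12 + 8*12²) + (7/6)*28)) = 28963*(16183 + ((24 - 288 + 8*144) + 98/3)) = 28963*(16183 + ((24 - 288 + 1152) + 98/3)) = 28963*(16183 + (888 + 98/3)) = 28963*(16183 + 2762/3) = 28963*(51311/3) = 1486120493/3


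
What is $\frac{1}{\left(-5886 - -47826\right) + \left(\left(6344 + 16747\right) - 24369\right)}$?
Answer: $\frac{1}{40662} \approx 2.4593 \cdot 10^{-5}$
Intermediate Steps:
$\frac{1}{\left(-5886 - -47826\right) + \left(\left(6344 + 16747\right) - 24369\right)} = \frac{1}{\left(-5886 + 47826\right) + \left(23091 - 24369\right)} = \frac{1}{41940 - 1278} = \frac{1}{40662}$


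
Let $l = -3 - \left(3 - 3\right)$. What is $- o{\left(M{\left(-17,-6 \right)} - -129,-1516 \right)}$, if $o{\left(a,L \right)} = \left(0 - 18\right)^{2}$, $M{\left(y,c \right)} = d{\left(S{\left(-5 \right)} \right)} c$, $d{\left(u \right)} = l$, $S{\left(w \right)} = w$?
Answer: $-324$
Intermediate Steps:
$l = -3$ ($l = -3 - \left(3 - 3\right) = -3 - 0 = -3 + 0 = -3$)
$d{\left(u \right)} = -3$
$M{\left(y,c \right)} = - 3 c$
$o{\left(a,L \right)} = 324$ ($o{\left(a,L \right)} = \left(-18\right)^{2} = 324$)
$- o{\left(M{\left(-17,-6 \right)} - -129,-1516 \right)} = \left(-1\right) 324 = -324$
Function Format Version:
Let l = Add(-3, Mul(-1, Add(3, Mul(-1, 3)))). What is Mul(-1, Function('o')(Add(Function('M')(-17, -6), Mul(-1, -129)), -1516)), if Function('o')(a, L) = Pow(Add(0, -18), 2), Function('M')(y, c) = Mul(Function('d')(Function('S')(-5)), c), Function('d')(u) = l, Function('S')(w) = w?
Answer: -324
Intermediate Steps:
l = -3 (l = Add(-3, Mul(-1, Add(3, -3))) = Add(-3, Mul(-1, 0)) = Add(-3, 0) = -3)
Function('d')(u) = -3
Function('M')(y, c) = Mul(-3, c)
Function('o')(a, L) = 324 (Function('o')(a, L) = Pow(-18, 2) = 324)
Mul(-1, Function('o')(Add(Function('M')(-17, -6), Mul(-1, -129)), -1516)) = Mul(-1, 324) = -324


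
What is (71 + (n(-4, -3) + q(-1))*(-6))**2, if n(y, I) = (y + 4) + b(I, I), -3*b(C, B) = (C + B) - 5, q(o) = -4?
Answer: 5329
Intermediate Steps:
b(C, B) = 5/3 - B/3 - C/3 (b(C, B) = -((C + B) - 5)/3 = -((B + C) - 5)/3 = -(-5 + B + C)/3 = 5/3 - B/3 - C/3)
n(y, I) = 17/3 + y - 2*I/3 (n(y, I) = (y + 4) + (5/3 - I/3 - I/3) = (4 + y) + (5/3 - 2*I/3) = 17/3 + y - 2*I/3)
(71 + (n(-4, -3) + q(-1))*(-6))**2 = (71 + ((17/3 - 4 - 2/3*(-3)) - 4)*(-6))**2 = (71 + ((17/3 - 4 + 2) - 4)*(-6))**2 = (71 + (11/3 - 4)*(-6))**2 = (71 - 1/3*(-6))**2 = (71 + 2)**2 = 73**2 = 5329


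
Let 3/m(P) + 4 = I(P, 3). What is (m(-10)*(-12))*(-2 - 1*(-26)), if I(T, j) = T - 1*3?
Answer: 864/17 ≈ 50.824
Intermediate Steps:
I(T, j) = -3 + T (I(T, j) = T - 3 = -3 + T)
m(P) = 3/(-7 + P) (m(P) = 3/(-4 + (-3 + P)) = 3/(-7 + P))
(m(-10)*(-12))*(-2 - 1*(-26)) = ((3/(-7 - 10))*(-12))*(-2 - 1*(-26)) = ((3/(-17))*(-12))*(-2 + 26) = ((3*(-1/17))*(-12))*24 = -3/17*(-12)*24 = (36/17)*24 = 864/17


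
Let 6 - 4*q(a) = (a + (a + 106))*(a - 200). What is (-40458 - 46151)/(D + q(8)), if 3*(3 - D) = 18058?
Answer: 519654/953 ≈ 545.28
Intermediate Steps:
D = -18049/3 (D = 3 - ⅓*18058 = 3 - 18058/3 = -18049/3 ≈ -6016.3)
q(a) = 3/2 - (-200 + a)*(106 + 2*a)/4 (q(a) = 3/2 - (a + (a + 106))*(a - 200)/4 = 3/2 - (a + (106 + a))*(-200 + a)/4 = 3/2 - (106 + 2*a)*(-200 + a)/4 = 3/2 - (-200 + a)*(106 + 2*a)/4)
(-40458 - 46151)/(D + q(8)) = (-40458 - 46151)/(-18049/3 + (10603/2 - ½*8² + (147/2)*8)) = -86609/(-18049/3 + (10603/2 - ½*64 + 588)) = -86609/(-18049/3 + (10603/2 - 32 + 588)) = -86609/(-18049/3 + 11715/2) = -86609/(-953/6) = -86609*(-6/953) = 519654/953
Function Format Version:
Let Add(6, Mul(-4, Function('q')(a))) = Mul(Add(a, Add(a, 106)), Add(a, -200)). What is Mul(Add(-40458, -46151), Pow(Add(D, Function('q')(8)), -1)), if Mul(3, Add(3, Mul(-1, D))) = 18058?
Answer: Rational(519654, 953) ≈ 545.28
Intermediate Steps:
D = Rational(-18049, 3) (D = Add(3, Mul(Rational(-1, 3), 18058)) = Add(3, Rational(-18058, 3)) = Rational(-18049, 3) ≈ -6016.3)
Function('q')(a) = Add(Rational(3, 2), Mul(Rational(-1, 4), Add(-200, a), Add(106, Mul(2, a)))) (Function('q')(a) = Add(Rational(3, 2), Mul(Rational(-1, 4), Mul(Add(a, Add(a, 106)), Add(a, -200)))) = Add(Rational(3, 2), Mul(Rational(-1, 4), Mul(Add(a, Add(106, a)), Add(-200, a)))) = Add(Rational(3, 2), Mul(Rational(-1, 4), Mul(Add(106, Mul(2, a)), Add(-200, a)))) = Add(Rational(3, 2), Mul(Rational(-1, 4), Mul(Add(-200, a), Add(106, Mul(2, a))))) = Add(Rational(3, 2), Mul(Rational(-1, 4), Add(-200, a), Add(106, Mul(2, a)))))
Mul(Add(-40458, -46151), Pow(Add(D, Function('q')(8)), -1)) = Mul(Add(-40458, -46151), Pow(Add(Rational(-18049, 3), Add(Rational(10603, 2), Mul(Rational(-1, 2), Pow(8, 2)), Mul(Rational(147, 2), 8))), -1)) = Mul(-86609, Pow(Add(Rational(-18049, 3), Add(Rational(10603, 2), Mul(Rational(-1, 2), 64), 588)), -1)) = Mul(-86609, Pow(Add(Rational(-18049, 3), Add(Rational(10603, 2), -32, 588)), -1)) = Mul(-86609, Pow(Add(Rational(-18049, 3), Rational(11715, 2)), -1)) = Mul(-86609, Pow(Rational(-953, 6), -1)) = Mul(-86609, Rational(-6, 953)) = Rational(519654, 953)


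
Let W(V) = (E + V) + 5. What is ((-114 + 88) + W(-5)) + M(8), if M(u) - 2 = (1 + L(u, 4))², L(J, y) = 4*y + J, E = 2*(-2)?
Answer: 597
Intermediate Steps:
E = -4
L(J, y) = J + 4*y
M(u) = 2 + (17 + u)² (M(u) = 2 + (1 + (u + 4*4))² = 2 + (1 + (u + 16))² = 2 + (1 + (16 + u))² = 2 + (17 + u)²)
W(V) = 1 + V (W(V) = (-4 + V) + 5 = 1 + V)
((-114 + 88) + W(-5)) + M(8) = ((-114 + 88) + (1 - 5)) + (2 + (17 + 8)²) = (-26 - 4) + (2 + 25²) = -30 + (2 + 625) = -30 + 627 = 597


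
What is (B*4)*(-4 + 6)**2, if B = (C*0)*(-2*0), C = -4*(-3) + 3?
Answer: 0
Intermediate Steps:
C = 15 (C = 12 + 3 = 15)
B = 0 (B = (15*0)*(-2*0) = 0*0 = 0)
(B*4)*(-4 + 6)**2 = (0*4)*(-4 + 6)**2 = 0*2**2 = 0*4 = 0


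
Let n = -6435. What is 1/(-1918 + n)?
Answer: -1/8353 ≈ -0.00011972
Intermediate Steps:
1/(-1918 + n) = 1/(-1918 - 6435) = 1/(-8353) = -1/8353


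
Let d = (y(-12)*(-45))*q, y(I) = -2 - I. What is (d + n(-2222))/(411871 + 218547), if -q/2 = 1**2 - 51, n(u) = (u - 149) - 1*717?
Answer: -24044/315209 ≈ -0.076280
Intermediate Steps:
n(u) = -866 + u (n(u) = (-149 + u) - 717 = -866 + u)
q = 100 (q = -2*(1**2 - 51) = -2*(1 - 51) = -2*(-50) = 100)
d = -45000 (d = ((-2 - 1*(-12))*(-45))*100 = ((-2 + 12)*(-45))*100 = (10*(-45))*100 = -450*100 = -45000)
(d + n(-2222))/(411871 + 218547) = (-45000 + (-866 - 2222))/(411871 + 218547) = (-45000 - 3088)/630418 = -48088*1/630418 = -24044/315209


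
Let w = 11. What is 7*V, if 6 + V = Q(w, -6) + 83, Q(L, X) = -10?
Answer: 469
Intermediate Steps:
V = 67 (V = -6 + (-10 + 83) = -6 + 73 = 67)
7*V = 7*67 = 469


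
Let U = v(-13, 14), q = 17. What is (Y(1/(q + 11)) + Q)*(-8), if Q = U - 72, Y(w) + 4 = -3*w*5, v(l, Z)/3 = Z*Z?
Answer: -28642/7 ≈ -4091.7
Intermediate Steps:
v(l, Z) = 3*Z**2 (v(l, Z) = 3*(Z*Z) = 3*Z**2)
U = 588 (U = 3*14**2 = 3*196 = 588)
Y(w) = -4 - 15*w (Y(w) = -4 - 3*w*5 = -4 - 15*w)
Q = 516 (Q = 588 - 72 = 516)
(Y(1/(q + 11)) + Q)*(-8) = ((-4 - 15/(17 + 11)) + 516)*(-8) = ((-4 - 15/28) + 516)*(-8) = (-127/28 + 516)*(-8) = (14321/28)*(-8) = -28642/7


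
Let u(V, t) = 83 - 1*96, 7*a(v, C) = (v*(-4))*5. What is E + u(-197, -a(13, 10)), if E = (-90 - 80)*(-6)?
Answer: 1007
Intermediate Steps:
a(v, C) = -20*v/7 (a(v, C) = ((v*(-4))*5)/7 = (-4*v*5)/7 = (-20*v)/7 = -20*v/7)
u(V, t) = -13 (u(V, t) = 83 - 96 = -13)
E = 1020 (E = -170*(-6) = 1020)
E + u(-197, -a(13, 10)) = 1020 - 13 = 1007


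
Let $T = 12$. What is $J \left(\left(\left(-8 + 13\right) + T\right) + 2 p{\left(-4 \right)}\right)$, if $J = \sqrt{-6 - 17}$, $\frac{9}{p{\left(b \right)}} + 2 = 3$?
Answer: $35 i \sqrt{23} \approx 167.85 i$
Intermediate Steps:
$p{\left(b \right)} = 9$ ($p{\left(b \right)} = \frac{9}{-2 + 3} = \frac{9}{1} = 9 \cdot 1 = 9$)
$J = i \sqrt{23}$ ($J = \sqrt{-23} = i \sqrt{23} \approx 4.7958 i$)
$J \left(\left(\left(-8 + 13\right) + T\right) + 2 p{\left(-4 \right)}\right) = i \sqrt{23} \left(\left(\left(-8 + 13\right) + 12\right) + 2 \cdot 9\right) = i \sqrt{23} \left(\left(5 + 12\right) + 18\right) = i \sqrt{23} \left(17 + 18\right) = i \sqrt{23} \cdot 35 = 35 i \sqrt{23}$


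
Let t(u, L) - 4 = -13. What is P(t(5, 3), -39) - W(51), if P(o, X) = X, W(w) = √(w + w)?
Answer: -39 - √102 ≈ -49.099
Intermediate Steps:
W(w) = √2*√w (W(w) = √(2*w) = √2*√w)
t(u, L) = -9 (t(u, L) = 4 - 13 = -9)
P(t(5, 3), -39) - W(51) = -39 - √2*√51 = -39 - √102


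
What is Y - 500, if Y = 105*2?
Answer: -290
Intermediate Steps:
Y = 210
Y - 500 = 210 - 500 = -290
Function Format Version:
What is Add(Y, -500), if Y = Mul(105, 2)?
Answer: -290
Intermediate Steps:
Y = 210
Add(Y, -500) = Add(210, -500) = -290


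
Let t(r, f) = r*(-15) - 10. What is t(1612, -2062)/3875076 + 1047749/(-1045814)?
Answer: -510675655573/506576091483 ≈ -1.0081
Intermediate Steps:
t(r, f) = -10 - 15*r (t(r, f) = -15*r - 10 = -10 - 15*r)
t(1612, -2062)/3875076 + 1047749/(-1045814) = (-10 - 15*1612)/3875076 + 1047749/(-1045814) = (-10 - 24180)*(1/3875076) + 1047749*(-1/1045814) = -24190*1/3875076 - 1047749/1045814 = -12095/1937538 - 1047749/1045814 = -510675655573/506576091483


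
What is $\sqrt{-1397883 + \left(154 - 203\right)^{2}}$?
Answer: $i \sqrt{1395482} \approx 1181.3 i$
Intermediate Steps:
$\sqrt{-1397883 + \left(154 - 203\right)^{2}} = \sqrt{-1397883 + \left(-49\right)^{2}} = \sqrt{-1397883 + 2401} = \sqrt{-1395482} = i \sqrt{1395482}$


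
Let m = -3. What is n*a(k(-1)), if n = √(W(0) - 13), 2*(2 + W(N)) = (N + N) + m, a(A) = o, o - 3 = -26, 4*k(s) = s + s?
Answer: -23*I*√66/2 ≈ -93.426*I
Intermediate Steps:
k(s) = s/2 (k(s) = (s + s)/4 = (2*s)/4 = s/2)
o = -23 (o = 3 - 26 = -23)
a(A) = -23
W(N) = -7/2 + N (W(N) = -2 + ((N + N) - 3)/2 = -2 + (2*N - 3)/2 = -2 + (-3 + 2*N)/2 = -2 + (-3/2 + N) = -7/2 + N)
n = I*√66/2 (n = √((-7/2 + 0) - 13) = √(-7/2 - 13) = √(-33/2) = I*√66/2 ≈ 4.062*I)
n*a(k(-1)) = (I*√66/2)*(-23) = -23*I*√66/2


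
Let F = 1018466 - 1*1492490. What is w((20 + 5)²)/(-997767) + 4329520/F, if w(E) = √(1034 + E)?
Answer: -541190/59253 - √1659/997767 ≈ -9.1336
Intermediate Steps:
F = -474024 (F = 1018466 - 1492490 = -474024)
w((20 + 5)²)/(-997767) + 4329520/F = √(1034 + (20 + 5)²)/(-997767) + 4329520/(-474024) = √(1034 + 25²)*(-1/997767) + 4329520*(-1/474024) = √(1034 + 625)*(-1/997767) - 541190/59253 = √1659*(-1/997767) - 541190/59253 = -√1659/997767 - 541190/59253 = -541190/59253 - √1659/997767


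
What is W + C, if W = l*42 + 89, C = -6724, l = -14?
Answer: -7223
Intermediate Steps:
W = -499 (W = -14*42 + 89 = -588 + 89 = -499)
W + C = -499 - 6724 = -7223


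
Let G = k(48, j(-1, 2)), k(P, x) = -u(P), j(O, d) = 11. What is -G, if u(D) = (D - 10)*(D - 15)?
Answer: 1254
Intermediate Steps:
u(D) = (-15 + D)*(-10 + D) (u(D) = (-10 + D)*(-15 + D) = (-15 + D)*(-10 + D))
k(P, x) = -150 - P² + 25*P (k(P, x) = -(150 + P² - 25*P) = -150 - P² + 25*P)
G = -1254 (G = -150 - 1*48² + 25*48 = -150 - 1*2304 + 1200 = -150 - 2304 + 1200 = -1254)
-G = -1*(-1254) = 1254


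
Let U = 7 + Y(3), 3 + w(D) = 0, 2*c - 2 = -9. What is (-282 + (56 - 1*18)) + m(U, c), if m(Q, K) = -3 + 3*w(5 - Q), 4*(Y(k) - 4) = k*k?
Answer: -256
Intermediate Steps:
Y(k) = 4 + k²/4 (Y(k) = 4 + (k*k)/4 = 4 + k²/4)
c = -7/2 (c = 1 + (½)*(-9) = 1 - 9/2 = -7/2 ≈ -3.5000)
w(D) = -3 (w(D) = -3 + 0 = -3)
U = 53/4 (U = 7 + (4 + (¼)*3²) = 7 + (4 + (¼)*9) = 7 + (4 + 9/4) = 7 + 25/4 = 53/4 ≈ 13.250)
m(Q, K) = -12 (m(Q, K) = -3 + 3*(-3) = -3 - 9 = -12)
(-282 + (56 - 1*18)) + m(U, c) = (-282 + (56 - 1*18)) - 12 = (-282 + (56 - 18)) - 12 = (-282 + 38) - 12 = -244 - 12 = -256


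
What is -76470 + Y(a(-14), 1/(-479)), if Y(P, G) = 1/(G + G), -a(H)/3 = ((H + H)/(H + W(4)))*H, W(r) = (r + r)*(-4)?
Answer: -153419/2 ≈ -76710.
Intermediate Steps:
W(r) = -8*r (W(r) = (2*r)*(-4) = -8*r)
a(H) = -6*H²/(-32 + H) (a(H) = -3*(H + H)/(H - 8*4)*H = -3*(2*H)/(H - 32)*H = -3*(2*H)/(-32 + H)*H = -3*2*H/(-32 + H)*H = -6*H²/(-32 + H))
Y(P, G) = 1/(2*G)
-76470 + Y(a(-14), 1/(-479)) = -76470 + 1/(2*(1/(-479))) = -76470 + 1/(2*(-1/479)) = -76470 + (½)*(-479) = -76470 - 479/2 = -153419/2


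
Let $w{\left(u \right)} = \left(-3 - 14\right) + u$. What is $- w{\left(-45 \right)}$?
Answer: $62$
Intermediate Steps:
$w{\left(u \right)} = -17 + u$
$- w{\left(-45 \right)} = - (-17 - 45) = \left(-1\right) \left(-62\right) = 62$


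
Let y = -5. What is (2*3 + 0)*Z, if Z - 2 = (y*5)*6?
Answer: -888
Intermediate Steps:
Z = -148 (Z = 2 - 5*5*6 = 2 - 25*6 = 2 - 150 = -148)
(2*3 + 0)*Z = (2*3 + 0)*(-148) = (6 + 0)*(-148) = 6*(-148) = -888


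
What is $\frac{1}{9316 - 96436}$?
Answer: $- \frac{1}{87120} \approx -1.1478 \cdot 10^{-5}$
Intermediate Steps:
$\frac{1}{9316 - 96436} = \frac{1}{-87120} = - \frac{1}{87120}$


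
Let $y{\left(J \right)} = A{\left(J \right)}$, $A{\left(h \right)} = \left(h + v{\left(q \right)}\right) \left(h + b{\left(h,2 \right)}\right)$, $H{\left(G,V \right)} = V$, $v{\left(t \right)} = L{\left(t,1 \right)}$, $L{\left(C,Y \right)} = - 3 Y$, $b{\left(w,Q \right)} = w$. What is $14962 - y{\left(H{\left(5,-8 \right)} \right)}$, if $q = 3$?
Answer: $14786$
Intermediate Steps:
$v{\left(t \right)} = -3$ ($v{\left(t \right)} = \left(-3\right) 1 = -3$)
$A{\left(h \right)} = 2 h \left(-3 + h\right)$ ($A{\left(h \right)} = \left(h - 3\right) \left(h + h\right) = \left(-3 + h\right) 2 h = 2 h \left(-3 + h\right)$)
$y{\left(J \right)} = 2 J \left(-3 + J\right)$
$14962 - y{\left(H{\left(5,-8 \right)} \right)} = 14962 - 2 \left(-8\right) \left(-3 - 8\right) = 14962 - 2 \left(-8\right) \left(-11\right) = 14962 - 176 = 14786$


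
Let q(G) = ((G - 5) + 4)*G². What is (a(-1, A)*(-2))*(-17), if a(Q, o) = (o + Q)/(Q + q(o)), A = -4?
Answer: 170/81 ≈ 2.0988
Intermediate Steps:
q(G) = G²*(-1 + G) (q(G) = ((-5 + G) + 4)*G² = (-1 + G)*G² = G²*(-1 + G))
a(Q, o) = (Q + o)/(Q + o²*(-1 + o)) (a(Q, o) = (o + Q)/(Q + o²*(-1 + o)) = (Q + o)/(Q + o²*(-1 + o)))
(a(-1, A)*(-2))*(-17) = (((-1 - 4)/(-1 + (-4)²*(-1 - 4)))*(-2))*(-17) = ((-5/(-1 + 16*(-5)))*(-2))*(-17) = ((-5/(-1 - 80))*(-2))*(-17) = ((-5/(-81))*(-2))*(-17) = (-1/81*(-5)*(-2))*(-17) = ((5/81)*(-2))*(-17) = -10/81*(-17) = 170/81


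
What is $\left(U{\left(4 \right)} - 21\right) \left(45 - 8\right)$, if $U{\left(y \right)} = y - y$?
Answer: $-777$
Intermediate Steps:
$U{\left(y \right)} = 0$
$\left(U{\left(4 \right)} - 21\right) \left(45 - 8\right) = \left(0 - 21\right) \left(45 - 8\right) = \left(-21\right) 37 = -777$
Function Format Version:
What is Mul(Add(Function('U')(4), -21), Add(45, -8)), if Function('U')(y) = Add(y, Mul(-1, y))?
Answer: -777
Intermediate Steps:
Function('U')(y) = 0
Mul(Add(Function('U')(4), -21), Add(45, -8)) = Mul(Add(0, -21), Add(45, -8)) = Mul(-21, 37) = -777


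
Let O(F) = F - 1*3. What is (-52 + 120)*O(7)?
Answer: 272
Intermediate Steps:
O(F) = -3 + F (O(F) = F - 3 = -3 + F)
(-52 + 120)*O(7) = (-52 + 120)*(-3 + 7) = 68*4 = 272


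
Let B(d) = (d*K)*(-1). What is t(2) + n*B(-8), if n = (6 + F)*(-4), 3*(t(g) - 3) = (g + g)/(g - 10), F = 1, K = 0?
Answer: 17/6 ≈ 2.8333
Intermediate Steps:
t(g) = 3 + 2*g/(3*(-10 + g)) (t(g) = 3 + ((g + g)/(g - 10))/3 = 3 + ((2*g)/(-10 + g))/3 = 3 + (2*g/(-10 + g))/3 = 3 + 2*g/(3*(-10 + g)))
n = -28 (n = (6 + 1)*(-4) = 7*(-4) = -28)
B(d) = 0 (B(d) = (d*0)*(-1) = 0*(-1) = 0)
t(2) + n*B(-8) = (-90 + 11*2)/(3*(-10 + 2)) - 28*0 = (⅓)*(-90 + 22)/(-8) + 0 = (⅓)*(-⅛)*(-68) + 0 = 17/6 + 0 = 17/6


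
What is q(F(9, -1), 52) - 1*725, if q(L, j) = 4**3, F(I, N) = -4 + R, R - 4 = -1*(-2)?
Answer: -661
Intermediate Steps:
R = 6 (R = 4 - 1*(-2) = 4 + 2 = 6)
F(I, N) = 2 (F(I, N) = -4 + 6 = 2)
q(L, j) = 64
q(F(9, -1), 52) - 1*725 = 64 - 1*725 = 64 - 725 = -661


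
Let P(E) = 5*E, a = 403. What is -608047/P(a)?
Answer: -608047/2015 ≈ -301.76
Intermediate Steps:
-608047/P(a) = -608047/(5*403) = -608047/2015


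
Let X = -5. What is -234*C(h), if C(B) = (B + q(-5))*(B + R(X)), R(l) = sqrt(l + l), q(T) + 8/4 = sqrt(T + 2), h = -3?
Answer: -3510 + 234*sqrt(30) + 702*I*sqrt(3) + 1170*I*sqrt(10) ≈ -2228.3 + 4915.8*I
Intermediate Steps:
q(T) = -2 + sqrt(2 + T) (q(T) = -2 + sqrt(T + 2) = -2 + sqrt(2 + T))
R(l) = sqrt(2)*sqrt(l) (R(l) = sqrt(2*l) = sqrt(2)*sqrt(l))
C(B) = (B + I*sqrt(10))*(-2 + B + I*sqrt(3)) (C(B) = (B + (-2 + sqrt(2 - 5)))*(B + sqrt(2)*sqrt(-5)) = (B + (-2 + sqrt(-3)))*(B + sqrt(2)*(I*sqrt(5))) = (B + (-2 + I*sqrt(3)))*(B + I*sqrt(10)) = (-2 + B + I*sqrt(3))*(B + I*sqrt(10)) = (B + I*sqrt(10))*(-2 + B + I*sqrt(3)))
-234*C(h) = -234*((-3)**2 - 1*(-3)*(2 - I*sqrt(3)) + I*(-3)*sqrt(10) + I*sqrt(10)*(-2 + I*sqrt(3))) = -234*(9 + (6 - 3*I*sqrt(3)) - 3*I*sqrt(10) + I*sqrt(10)*(-2 + I*sqrt(3))) = -234*(15 - 3*I*sqrt(3) - 3*I*sqrt(10) + I*sqrt(10)*(-2 + I*sqrt(3))) = -3510 + 702*I*sqrt(3) + 702*I*sqrt(10) - 234*I*sqrt(10)*(-2 + I*sqrt(3))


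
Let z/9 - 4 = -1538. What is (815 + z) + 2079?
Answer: -10912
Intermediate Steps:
z = -13806 (z = 36 + 9*(-1538) = 36 - 13842 = -13806)
(815 + z) + 2079 = (815 - 13806) + 2079 = -12991 + 2079 = -10912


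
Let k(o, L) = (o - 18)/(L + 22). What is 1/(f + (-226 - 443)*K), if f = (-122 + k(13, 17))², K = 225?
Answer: -1521/206262356 ≈ -7.3741e-6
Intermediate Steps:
k(o, L) = (-18 + o)/(22 + L)
f = 22686169/1521 (f = (-122 + (-18 + 13)/(22 + 17))² = (-122 - 5/39)² = (-4763/39)² = 22686169/1521 ≈ 14915.)
1/(f + (-226 - 443)*K) = 1/(22686169/1521 + (-226 - 443)*225) = 1/(22686169/1521 - 669*225) = 1/(22686169/1521 - 150525) = 1/(-206262356/1521) = -1521/206262356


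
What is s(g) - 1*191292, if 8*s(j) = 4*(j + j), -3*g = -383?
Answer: -573493/3 ≈ -1.9116e+5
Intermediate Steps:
g = 383/3 (g = -1/3*(-383) = 383/3 ≈ 127.67)
s(j) = j (s(j) = (4*(j + j))/8 = (4*(2*j))/8 = (8*j)/8 = j)
s(g) - 1*191292 = 383/3 - 1*191292 = 383/3 - 191292 = -573493/3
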